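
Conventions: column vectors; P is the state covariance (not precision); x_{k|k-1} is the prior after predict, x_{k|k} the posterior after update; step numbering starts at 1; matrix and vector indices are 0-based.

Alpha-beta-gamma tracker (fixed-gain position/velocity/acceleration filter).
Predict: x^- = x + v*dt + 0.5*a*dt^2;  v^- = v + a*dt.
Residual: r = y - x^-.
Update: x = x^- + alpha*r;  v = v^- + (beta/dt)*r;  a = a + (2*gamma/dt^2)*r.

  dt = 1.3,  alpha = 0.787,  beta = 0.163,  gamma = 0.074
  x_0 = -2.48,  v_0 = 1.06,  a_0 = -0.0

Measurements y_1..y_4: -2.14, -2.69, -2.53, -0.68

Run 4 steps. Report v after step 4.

step 1: x_pred=-1.1020  r=-1.0380  x^+=-1.9189  v^+=0.9299  a^+=-0.0909
step 2: x_pred=-0.7869  r=-1.9031  x^+=-2.2846  v^+=0.5731  a^+=-0.2576
step 3: x_pred=-1.7573  r=-0.7727  x^+=-2.3654  v^+=0.1413  a^+=-0.3252
step 4: x_pred=-2.4565  r=1.7765  x^+=-1.0584  v^+=-0.0587  a^+=-0.1697

v_post = -0.0587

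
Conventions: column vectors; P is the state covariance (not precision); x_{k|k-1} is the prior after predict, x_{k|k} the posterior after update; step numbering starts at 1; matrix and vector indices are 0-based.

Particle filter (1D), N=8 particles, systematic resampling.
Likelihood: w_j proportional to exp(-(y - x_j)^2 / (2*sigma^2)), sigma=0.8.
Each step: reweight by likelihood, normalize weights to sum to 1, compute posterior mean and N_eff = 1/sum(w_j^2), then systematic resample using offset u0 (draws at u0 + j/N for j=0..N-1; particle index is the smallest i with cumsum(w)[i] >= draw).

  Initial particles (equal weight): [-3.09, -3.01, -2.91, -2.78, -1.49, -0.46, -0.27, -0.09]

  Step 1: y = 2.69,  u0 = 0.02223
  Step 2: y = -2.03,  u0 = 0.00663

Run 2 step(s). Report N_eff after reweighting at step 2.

step 1: w=[0.0000, 0.0000, 0.0000, 0.0000, 0.0003, 0.1107, 0.2742, 0.6147]  mean=-0.1808  Neff=2.1489  idx=[5, 6, 6, 7, 7, 7, 7, 7]
step 2: w=[0.2480, 0.1513, 0.1513, 0.0899, 0.0899, 0.0899, 0.0899, 0.0899]  mean=-0.2362  Neff=6.7723  idx=[0, 0, 1, 1, 2, 3, 5, 6]

N_eff = 6.7723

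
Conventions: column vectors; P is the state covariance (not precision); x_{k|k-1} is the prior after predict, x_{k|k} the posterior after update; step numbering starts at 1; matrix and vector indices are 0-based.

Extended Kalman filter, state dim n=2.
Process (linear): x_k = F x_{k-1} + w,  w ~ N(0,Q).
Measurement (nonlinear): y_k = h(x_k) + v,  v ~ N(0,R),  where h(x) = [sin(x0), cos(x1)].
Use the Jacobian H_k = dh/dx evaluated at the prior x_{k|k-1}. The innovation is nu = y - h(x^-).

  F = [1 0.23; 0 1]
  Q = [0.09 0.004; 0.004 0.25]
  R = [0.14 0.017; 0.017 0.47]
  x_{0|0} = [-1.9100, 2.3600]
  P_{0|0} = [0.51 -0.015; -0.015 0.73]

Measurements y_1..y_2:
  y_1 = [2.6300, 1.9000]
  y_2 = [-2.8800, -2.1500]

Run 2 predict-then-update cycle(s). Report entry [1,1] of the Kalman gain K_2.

step 1: x^-=[-1.3672, 2.3600]  P^-=[0.6317 0.1569; 0.1569 0.9800]  H_jac=[0.2022 0.0000; 0.0000 -0.7044]  S=[0.1658 -0.0053; -0.0053 0.9563]  K=[0.7667 -0.1113; 0.1681 -0.7210]  nu=[3.6093, 2.6098]  x^+=[1.1095, 1.0851]  P^+=[0.5215 0.0558; 0.0558 0.4770]
step 2: x^-=[1.3591, 1.0851]  P^-=[0.6624 0.1695; 0.1695 0.7270]  H_jac=[0.2101 0.0000; 0.0000 -0.8843]  S=[0.1692 -0.0145; -0.0145 1.0385]  K=[0.8110 -0.1330; 0.1576 -0.6168]  nu=[-3.8577, -2.6169]  x^+=[-1.4213, 2.0914]  P^+=[0.5296 0.0551; 0.0551 0.3248]

K[1,1] = -0.6168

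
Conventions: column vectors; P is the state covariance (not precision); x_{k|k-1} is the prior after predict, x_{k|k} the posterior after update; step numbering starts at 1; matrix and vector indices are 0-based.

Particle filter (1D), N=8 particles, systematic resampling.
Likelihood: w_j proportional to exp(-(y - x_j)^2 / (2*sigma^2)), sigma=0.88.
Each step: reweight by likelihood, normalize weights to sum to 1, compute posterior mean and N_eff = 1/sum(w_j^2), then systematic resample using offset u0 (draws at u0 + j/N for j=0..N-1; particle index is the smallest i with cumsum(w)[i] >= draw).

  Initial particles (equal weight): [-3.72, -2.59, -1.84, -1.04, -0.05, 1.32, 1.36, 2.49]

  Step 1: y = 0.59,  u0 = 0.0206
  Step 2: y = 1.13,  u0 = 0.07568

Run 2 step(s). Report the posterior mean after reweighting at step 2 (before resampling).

step 1: w=[0.0000, 0.0006, 0.0090, 0.0731, 0.3122, 0.2883, 0.2773, 0.0395]  mean=0.7463  Neff=3.7816  idx=[3, 4, 4, 5, 5, 5, 6, 6]
step 2: w=[0.0084, 0.0711, 0.0711, 0.1706, 0.1706, 0.1706, 0.1688, 0.1688]  mean=1.1190  Neff=6.4723  idx=[1, 3, 4, 4, 5, 6, 6, 7]

post_mean = 1.1190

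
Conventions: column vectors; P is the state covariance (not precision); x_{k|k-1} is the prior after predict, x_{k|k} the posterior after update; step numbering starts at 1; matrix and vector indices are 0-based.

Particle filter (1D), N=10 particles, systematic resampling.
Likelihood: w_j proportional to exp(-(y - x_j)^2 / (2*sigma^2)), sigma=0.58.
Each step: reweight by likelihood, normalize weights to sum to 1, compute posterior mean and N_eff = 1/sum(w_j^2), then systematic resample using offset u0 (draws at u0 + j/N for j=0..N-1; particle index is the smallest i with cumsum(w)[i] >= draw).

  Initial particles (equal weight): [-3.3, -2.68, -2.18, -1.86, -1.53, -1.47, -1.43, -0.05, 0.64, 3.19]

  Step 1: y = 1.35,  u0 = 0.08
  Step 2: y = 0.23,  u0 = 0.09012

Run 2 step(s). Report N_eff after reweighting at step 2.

N_eff = 9.9822

step 1: w=[0.0000, 0.0000, 0.0000, 0.0000, 0.0000, 0.0000, 0.0000, 0.1018, 0.8860, 0.0122]  mean=0.6009  Neff=1.2572  idx=[7, 8, 8, 8, 8, 8, 8, 8, 8, 8]
step 2: w=[0.1127, 0.0986, 0.0986, 0.0986, 0.0986, 0.0986, 0.0986, 0.0986, 0.0986, 0.0986]  mean=0.5623  Neff=9.9822  idx=[0, 1, 2, 3, 4, 5, 6, 7, 8, 9]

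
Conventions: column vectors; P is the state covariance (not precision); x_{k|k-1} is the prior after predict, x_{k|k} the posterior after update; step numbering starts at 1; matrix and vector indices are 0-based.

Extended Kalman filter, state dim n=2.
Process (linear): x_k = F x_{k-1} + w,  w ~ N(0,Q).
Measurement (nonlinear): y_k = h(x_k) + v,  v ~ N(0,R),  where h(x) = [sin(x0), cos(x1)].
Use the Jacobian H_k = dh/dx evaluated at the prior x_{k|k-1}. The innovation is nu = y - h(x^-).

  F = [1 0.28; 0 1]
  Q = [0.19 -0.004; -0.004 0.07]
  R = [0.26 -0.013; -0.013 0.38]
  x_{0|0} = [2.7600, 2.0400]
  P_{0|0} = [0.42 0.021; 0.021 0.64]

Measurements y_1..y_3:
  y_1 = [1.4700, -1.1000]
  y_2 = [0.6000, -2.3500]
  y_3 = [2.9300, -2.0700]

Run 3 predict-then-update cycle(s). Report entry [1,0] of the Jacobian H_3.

H_jac[1,0] = 0.0000

step 1: x^-=[3.3312, 2.0400]  P^-=[0.6719 0.1962; 0.1962 0.7100]  H_jac=[-0.9821 0.0000; 0.0000 -0.8919]  S=[0.9081 0.1589; 0.1589 0.9448]  K=[-0.7153 -0.0649; -0.0978 -0.6538]  nu=[1.6585, -0.6478]  x^+=[2.1869, 2.3013]  P^+=[0.1885 0.0172; 0.0172 0.2771]
step 2: x^-=[2.8313, 2.3013]  P^-=[0.4099 0.0908; 0.0908 0.3471]  H_jac=[-0.9522 0.0000; 0.0000 -0.7448]  S=[0.6317 0.0514; 0.0514 0.5726]  K=[-0.6128 -0.0631; -0.1009 -0.4425]  nu=[0.2946, -1.6827]  x^+=[2.7569, 3.0162]  P^+=[0.1665 0.0215; 0.0215 0.2240]
step 3: x^-=[3.6015, 3.0162]  P^-=[0.3861 0.0802; 0.0802 0.2940]  H_jac=[-0.8961 0.0000; 0.0000 -0.1251]  S=[0.5700 -0.0040; -0.0040 0.3846]  K=[-0.6071 -0.0324; -0.1268 -0.0969]  nu=[3.3738, -1.0779]  x^+=[1.5880, 2.6928]  P^+=[0.1757 0.0354; 0.0354 0.2813]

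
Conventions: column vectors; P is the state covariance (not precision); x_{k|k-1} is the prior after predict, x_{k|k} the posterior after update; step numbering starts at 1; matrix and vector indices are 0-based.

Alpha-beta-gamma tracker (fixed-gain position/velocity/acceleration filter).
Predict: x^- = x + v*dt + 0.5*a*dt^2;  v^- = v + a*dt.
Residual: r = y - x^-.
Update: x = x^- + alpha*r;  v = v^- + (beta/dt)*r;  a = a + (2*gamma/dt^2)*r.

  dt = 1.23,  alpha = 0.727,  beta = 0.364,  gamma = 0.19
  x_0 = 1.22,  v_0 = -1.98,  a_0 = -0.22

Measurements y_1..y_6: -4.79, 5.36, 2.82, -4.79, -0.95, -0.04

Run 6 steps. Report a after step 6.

step 1: x_pred=-1.3818  r=-3.4082  x^+=-3.8596  v^+=-3.2592  a^+=-1.0760
step 2: x_pred=-8.6824  r=14.0424  x^+=1.5264  v^+=-0.4271  a^+=2.4510
step 3: x_pred=2.8552  r=-0.0352  x^+=2.8296  v^+=2.5772  a^+=2.4422
step 4: x_pred=7.8470  r=-12.6370  x^+=-1.3401  v^+=1.8414  a^+=-0.7319
step 5: x_pred=0.3712  r=-1.3212  x^+=-0.5893  v^+=0.5502  a^+=-1.0637
step 6: x_pred=-0.7172  r=0.6772  x^+=-0.2249  v^+=-0.5578  a^+=-0.8936

a_post = -0.8936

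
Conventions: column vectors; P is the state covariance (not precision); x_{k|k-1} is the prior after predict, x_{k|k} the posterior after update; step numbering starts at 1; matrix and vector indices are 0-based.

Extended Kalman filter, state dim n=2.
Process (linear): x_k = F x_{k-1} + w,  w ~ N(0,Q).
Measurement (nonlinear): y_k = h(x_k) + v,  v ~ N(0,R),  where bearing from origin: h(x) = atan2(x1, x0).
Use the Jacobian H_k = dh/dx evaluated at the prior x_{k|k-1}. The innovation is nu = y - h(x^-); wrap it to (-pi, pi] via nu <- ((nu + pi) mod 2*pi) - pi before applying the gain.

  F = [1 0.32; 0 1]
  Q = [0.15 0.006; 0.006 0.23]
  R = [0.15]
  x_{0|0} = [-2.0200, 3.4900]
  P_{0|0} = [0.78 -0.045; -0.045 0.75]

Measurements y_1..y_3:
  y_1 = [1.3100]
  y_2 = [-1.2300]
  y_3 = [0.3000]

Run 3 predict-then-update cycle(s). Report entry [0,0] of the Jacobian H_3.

H_jac[0,0] = -0.1005

step 1: x^-=[-0.9032, 3.4900]  P^-=[0.9780 0.2010; 0.2010 0.9800]  H_jac=[-0.2685 -0.0695]  S=[0.2328]  K=[-1.1883; -0.5245]  nu=[-0.5140]  x^+=[-0.2923, 3.7596]  P^+=[0.6493 0.0559; 0.0559 0.9160]
step 2: x^-=[0.9107, 3.7596]  P^-=[0.9289 0.3550; 0.3550 1.1460]  H_jac=[-0.2512 0.0609]  S=[0.2020]  K=[-1.0482; -0.0963]  nu=[-2.5631]  x^+=[3.5975, 4.0064]  P^+=[0.7069 0.3346; 0.3346 1.1441]
step 3: x^-=[4.8796, 4.0064]  P^-=[1.1882 0.7067; 0.7067 1.3741]  H_jac=[-0.1005 0.1224]  S=[0.1652]  K=[-0.1992; 0.5882]  nu=[-0.3875]  x^+=[4.9567, 3.7785]  P^+=[1.1817 0.7261; 0.7261 1.3169]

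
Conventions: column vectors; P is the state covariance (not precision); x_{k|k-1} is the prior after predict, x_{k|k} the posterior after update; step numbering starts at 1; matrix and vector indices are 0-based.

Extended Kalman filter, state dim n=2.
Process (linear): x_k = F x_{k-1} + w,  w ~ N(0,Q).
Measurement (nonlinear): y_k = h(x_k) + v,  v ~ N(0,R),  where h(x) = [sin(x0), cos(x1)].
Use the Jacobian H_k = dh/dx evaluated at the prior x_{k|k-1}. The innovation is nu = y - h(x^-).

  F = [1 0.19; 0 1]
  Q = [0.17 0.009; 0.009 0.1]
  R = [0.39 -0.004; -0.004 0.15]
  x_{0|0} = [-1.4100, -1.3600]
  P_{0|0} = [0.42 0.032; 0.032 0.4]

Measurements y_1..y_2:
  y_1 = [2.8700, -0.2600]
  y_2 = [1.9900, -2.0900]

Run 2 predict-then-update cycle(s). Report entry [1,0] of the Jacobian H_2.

step 1: x^-=[-1.6684, -1.3600]  P^-=[0.6166 0.1170; 0.1170 0.5000]  H_jac=[-0.0974 0.0000; 0.0000 0.9779]  S=[0.3959 -0.0151; -0.0151 0.6281]  K=[-0.1450 0.1787; 0.0010 0.7784]  nu=[3.8652, -0.4692]  x^+=[-2.3125, -1.7215]  P^+=[0.5875 0.0280; 0.0280 0.1194]
step 2: x^-=[-2.6396, -1.7215]  P^-=[0.7724 0.0597; 0.0597 0.2194]  H_jac=[-0.8766 0.0000; 0.0000 0.9887]  S=[0.9836 -0.0557; -0.0557 0.3645]  K=[-0.6852 0.0571; -0.0196 0.5922]  nu=[2.4712, -1.9399]  x^+=[-4.4436, -2.9188]  P^+=[0.3051 0.0114; 0.0114 0.0899]

H_jac[1,0] = 0.0000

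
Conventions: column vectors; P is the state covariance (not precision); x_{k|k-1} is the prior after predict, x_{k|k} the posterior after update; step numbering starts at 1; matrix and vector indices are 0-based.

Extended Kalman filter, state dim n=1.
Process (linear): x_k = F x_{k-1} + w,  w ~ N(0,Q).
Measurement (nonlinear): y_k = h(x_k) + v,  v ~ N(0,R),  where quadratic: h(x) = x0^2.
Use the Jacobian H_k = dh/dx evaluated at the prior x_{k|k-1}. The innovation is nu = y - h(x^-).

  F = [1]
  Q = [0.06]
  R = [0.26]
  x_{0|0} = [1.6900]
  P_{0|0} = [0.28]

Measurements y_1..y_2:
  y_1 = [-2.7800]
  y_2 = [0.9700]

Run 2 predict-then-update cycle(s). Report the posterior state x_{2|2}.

step 1: x^-=[1.6900]  P^-=[0.3400]  H_jac=[3.3800]  S=[4.1443]  K=[0.2773]  nu=[-5.6361]  x^+=[0.1271]  P^+=[0.0213]
step 2: x^-=[0.1271]  P^-=[0.0813]  H_jac=[0.2543]  S=[0.2653]  K=[0.0780]  nu=[0.9538]  x^+=[0.2015]  P^+=[0.0797]

x_post = [0.2015]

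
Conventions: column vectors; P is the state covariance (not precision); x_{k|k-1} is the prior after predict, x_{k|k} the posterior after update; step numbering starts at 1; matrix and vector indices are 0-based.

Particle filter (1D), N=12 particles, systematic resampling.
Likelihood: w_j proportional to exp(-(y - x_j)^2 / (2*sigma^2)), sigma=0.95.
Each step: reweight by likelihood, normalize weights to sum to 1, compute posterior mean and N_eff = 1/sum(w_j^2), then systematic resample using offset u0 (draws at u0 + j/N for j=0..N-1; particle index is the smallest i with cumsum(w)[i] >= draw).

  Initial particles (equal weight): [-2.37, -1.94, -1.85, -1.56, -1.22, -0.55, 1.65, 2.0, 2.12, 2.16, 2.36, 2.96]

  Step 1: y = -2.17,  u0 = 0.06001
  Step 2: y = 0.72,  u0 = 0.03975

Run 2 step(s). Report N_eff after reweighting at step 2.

N_eff = 3.4753

step 1: w=[0.2150, 0.2135, 0.2077, 0.1789, 0.1334, 0.0514, 0.0001, 0.0000, 0.0000, 0.0000, 0.0000, 0.0000]  mean=-1.7780  Neff=5.3360  idx=[0, 0, 1, 1, 1, 2, 2, 3, 3, 3, 4, 5]
step 2: w=[0.0061, 0.0061, 0.0241, 0.0241, 0.0241, 0.0313, 0.0313, 0.0682, 0.0682, 0.0682, 0.1510, 0.4972]  mean=-1.0620  Neff=3.4753  idx=[3, 6, 7, 9, 10, 10, 11, 11, 11, 11, 11, 11]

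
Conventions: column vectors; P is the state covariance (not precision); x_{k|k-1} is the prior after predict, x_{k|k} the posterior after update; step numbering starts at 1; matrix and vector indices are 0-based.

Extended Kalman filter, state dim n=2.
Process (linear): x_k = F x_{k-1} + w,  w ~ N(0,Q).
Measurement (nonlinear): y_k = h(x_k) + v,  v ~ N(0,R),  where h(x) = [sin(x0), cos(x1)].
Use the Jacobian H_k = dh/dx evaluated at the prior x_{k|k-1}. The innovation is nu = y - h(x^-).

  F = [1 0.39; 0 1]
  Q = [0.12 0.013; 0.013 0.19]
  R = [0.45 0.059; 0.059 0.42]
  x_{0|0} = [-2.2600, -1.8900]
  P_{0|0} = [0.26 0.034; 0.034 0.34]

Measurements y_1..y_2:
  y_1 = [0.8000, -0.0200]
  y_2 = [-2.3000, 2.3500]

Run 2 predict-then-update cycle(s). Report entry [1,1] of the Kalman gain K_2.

step 1: x^-=[-2.9971, -1.8900]  P^-=[0.4582 0.1796; 0.1796 0.5300]  H_jac=[-0.9896 0.0000; 0.0000 0.9495]  S=[0.8987 -0.1098; -0.1098 0.8978]  K=[-0.4887 0.1302; -0.1313 0.5445]  nu=[0.9440, 0.2938]  x^+=[-3.4201, -1.8539]  P^+=[0.2144 0.0272; 0.0272 0.2327]
step 2: x^-=[-4.1432, -1.8539]  P^-=[0.3911 0.1310; 0.1310 0.4227]  H_jac=[-0.5390 0.0000; 0.0000 0.9602]  S=[0.5636 -0.0088; -0.0088 0.8097]  K=[-0.3716 0.1513; -0.1175 0.5000]  nu=[-3.1423, 2.6294]  x^+=[-2.5776, -0.1702]  P^+=[0.2937 0.0433; 0.0433 0.2115]

K[1,1] = 0.5000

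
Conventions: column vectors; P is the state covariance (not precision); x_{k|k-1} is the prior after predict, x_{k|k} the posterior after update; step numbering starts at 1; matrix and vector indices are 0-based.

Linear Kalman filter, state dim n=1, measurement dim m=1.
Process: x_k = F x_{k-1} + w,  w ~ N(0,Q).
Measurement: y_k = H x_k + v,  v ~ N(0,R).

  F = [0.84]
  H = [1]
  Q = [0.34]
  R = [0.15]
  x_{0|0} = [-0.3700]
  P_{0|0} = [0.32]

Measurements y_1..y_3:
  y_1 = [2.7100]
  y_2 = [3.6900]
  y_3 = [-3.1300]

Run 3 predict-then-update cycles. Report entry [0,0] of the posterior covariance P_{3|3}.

step 1: x^-=[-0.3108]  P^-=[0.5658]  S=[0.7158]  K=[0.7904]  nu=[3.0208]  x^+=[2.0770]  P^+=[0.1186]
step 2: x^-=[1.7447]  P^-=[0.4237]  S=[0.5737]  K=[0.7385]  nu=[1.9453]  x^+=[3.1813]  P^+=[0.1108]
step 3: x^-=[2.6723]  P^-=[0.4182]  S=[0.5682]  K=[0.7360]  nu=[-5.8023]  x^+=[-1.5981]  P^+=[0.1104]

P_post[0,0] = 0.1104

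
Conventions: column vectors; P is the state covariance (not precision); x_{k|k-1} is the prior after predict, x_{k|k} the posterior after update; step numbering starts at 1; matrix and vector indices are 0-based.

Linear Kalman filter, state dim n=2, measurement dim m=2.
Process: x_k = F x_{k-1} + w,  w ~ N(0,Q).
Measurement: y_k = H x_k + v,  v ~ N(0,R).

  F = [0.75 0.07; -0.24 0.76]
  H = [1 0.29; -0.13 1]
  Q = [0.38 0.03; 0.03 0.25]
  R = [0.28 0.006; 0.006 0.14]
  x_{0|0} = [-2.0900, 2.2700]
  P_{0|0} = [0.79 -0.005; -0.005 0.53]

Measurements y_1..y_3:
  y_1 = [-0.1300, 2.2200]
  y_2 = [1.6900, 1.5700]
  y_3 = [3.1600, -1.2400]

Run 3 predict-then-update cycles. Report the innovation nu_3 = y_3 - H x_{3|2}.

innov = [2.2524, -2.3597]

step 1: x^-=[-1.4086, 2.2268]  P^-=[0.8264 -0.0868; -0.0868 0.6035]  S=[1.1069 -0.0099; -0.0099 0.7800]  K=[0.7218 -0.2398; 0.0868 0.7892]  nu=[0.6328, -0.1899]  x^+=[-0.9063, 2.1318]  P^+=[0.2015 -0.0030; -0.0030 0.1106]
step 2: x^-=[-0.5305, 1.8377]  P^-=[0.4936 -0.0021; -0.0021 0.3266]  S=[0.7999 0.0346; 0.0346 0.4755]  K=[0.6243 -0.1847; 0.0864 0.6812]  nu=[1.6876, -0.3367]  x^+=[0.5853, 1.7542]  P^+=[0.1736 0.0005; 0.0005 0.0959]
step 3: x^-=[0.5617, 1.1927]  P^-=[0.4782 0.0041; 0.0041 0.3152]  S=[0.7870 0.0392; 0.0392 0.4623]  K=[0.6179 -0.1780; 0.0878 0.6734]  nu=[2.2524, -2.3597]  x^+=[2.3735, -0.1984]  P^+=[0.1716 0.0011; 0.0011 0.0949]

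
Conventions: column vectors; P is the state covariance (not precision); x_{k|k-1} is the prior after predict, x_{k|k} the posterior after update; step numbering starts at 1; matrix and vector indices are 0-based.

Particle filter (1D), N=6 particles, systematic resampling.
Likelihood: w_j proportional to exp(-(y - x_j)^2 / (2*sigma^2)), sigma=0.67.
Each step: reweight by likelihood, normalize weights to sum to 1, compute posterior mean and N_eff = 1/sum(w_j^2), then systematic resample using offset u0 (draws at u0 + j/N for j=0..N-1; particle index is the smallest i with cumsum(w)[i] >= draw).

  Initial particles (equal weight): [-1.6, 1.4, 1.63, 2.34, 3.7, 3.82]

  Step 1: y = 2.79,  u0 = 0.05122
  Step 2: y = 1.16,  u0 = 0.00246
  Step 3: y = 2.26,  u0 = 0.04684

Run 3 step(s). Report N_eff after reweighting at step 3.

N_eff = 5.1040

step 1: w=[0.0000, 0.0631, 0.1213, 0.4332, 0.2158, 0.1665]  mean=2.7346  Neff=3.5624  idx=[1, 3, 3, 3, 4, 5]
step 2: w=[0.5954, 0.1346, 0.1346, 0.1346, 0.0005, 0.0002]  mean=1.7813  Neff=2.4457  idx=[0, 0, 0, 0, 1, 2]
step 3: w=[0.1173, 0.1173, 0.1173, 0.1173, 0.2654, 0.2654]  mean=1.8990  Neff=5.1040  idx=[0, 1, 3, 4, 4, 5]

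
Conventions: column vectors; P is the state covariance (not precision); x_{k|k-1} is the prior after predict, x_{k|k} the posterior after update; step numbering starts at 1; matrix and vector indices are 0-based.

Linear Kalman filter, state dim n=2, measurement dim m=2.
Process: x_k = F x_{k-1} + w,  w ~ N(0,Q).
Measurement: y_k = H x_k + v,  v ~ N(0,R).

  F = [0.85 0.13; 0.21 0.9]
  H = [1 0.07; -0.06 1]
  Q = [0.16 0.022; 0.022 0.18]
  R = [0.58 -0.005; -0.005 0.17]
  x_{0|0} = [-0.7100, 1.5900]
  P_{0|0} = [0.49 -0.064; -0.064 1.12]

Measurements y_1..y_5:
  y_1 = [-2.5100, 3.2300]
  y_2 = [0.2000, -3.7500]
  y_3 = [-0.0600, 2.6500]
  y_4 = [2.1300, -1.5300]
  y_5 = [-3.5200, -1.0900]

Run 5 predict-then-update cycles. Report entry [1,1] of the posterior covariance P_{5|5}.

P_post[1,1] = 0.1058

step 1: x^-=[-0.3968, 1.2819]  P^-=[0.5188 0.1898; 0.1898 1.0846]  S=[1.1307 0.2288; 0.2288 1.2337]  K=[0.4619 0.0430; 0.0613 0.8586]  nu=[-2.2029, 1.9243]  x^+=[-1.3317, 2.7990]  P^+=[0.2662 0.0210; 0.0210 0.1469]
step 2: x^-=[-0.7681, 2.2395]  P^-=[0.3595 0.1033; 0.1033 0.3187]  S=[0.9555 0.0986; 0.0986 0.4776]  K=[0.3741 0.0939; 0.0653 0.6408]  nu=[0.8113, -6.0355]  x^+=[-1.0315, -1.5751]  P^+=[0.2146 0.0270; 0.0270 0.1102]
step 3: x^-=[-1.0815, -1.6342]  P^-=[0.3229 0.0946; 0.0946 0.2889]  S=[0.9175 0.0900; 0.0900 0.4488]  K=[0.3496 0.0975; 0.0645 0.6183]  nu=[1.1359, 4.2193]  x^+=[-0.2733, 1.0478]  P^+=[0.2004 0.0268; 0.0268 0.1064]
step 4: x^-=[-0.0961, 0.8856]  P^-=[0.3125 0.0915; 0.0915 0.2852]  S=[0.9067 0.0873; 0.0873 0.4453]  K=[0.3425 0.0962; 0.0636 0.6156]  nu=[2.1641, -2.4214]  x^+=[0.4121, -0.4672]  P^+=[0.1963 0.0264; 0.0264 0.1059]
step 5: x^-=[0.2896, -0.3339]  P^-=[0.3095 0.0904; 0.0904 0.2844]  S=[0.9035 0.0863; 0.0863 0.4447]  K=[0.3404 0.0954; 0.0633 0.6151]  nu=[-3.7862, -0.7387]  x^+=[-1.0697, -1.0279]  P^+=[0.1951 0.0262; 0.0262 0.1058]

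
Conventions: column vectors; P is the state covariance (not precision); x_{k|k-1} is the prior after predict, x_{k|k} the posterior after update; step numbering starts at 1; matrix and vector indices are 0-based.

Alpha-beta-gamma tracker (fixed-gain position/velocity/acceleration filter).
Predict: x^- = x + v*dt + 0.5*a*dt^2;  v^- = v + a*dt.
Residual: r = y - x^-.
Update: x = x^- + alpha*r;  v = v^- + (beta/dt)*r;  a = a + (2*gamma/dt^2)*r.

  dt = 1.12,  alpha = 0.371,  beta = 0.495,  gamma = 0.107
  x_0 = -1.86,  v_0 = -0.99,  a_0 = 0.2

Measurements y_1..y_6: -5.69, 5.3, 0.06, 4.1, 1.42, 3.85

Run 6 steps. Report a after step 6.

step 1: x_pred=-2.8434  r=-2.8466  x^+=-3.8995  v^+=-2.0241  a^+=-0.2856
step 2: x_pred=-6.3456  r=11.6456  x^+=-2.0251  v^+=2.8029  a^+=1.7011
step 3: x_pred=2.1811  r=-2.1211  x^+=1.3942  v^+=3.7707  a^+=1.3392
step 4: x_pred=6.4573  r=-2.3573  x^+=5.5828  v^+=4.2288  a^+=0.9371
step 5: x_pred=10.9068  r=-9.4868  x^+=7.3872  v^+=1.0855  a^+=-0.6814
step 6: x_pred=8.1756  r=-4.3256  x^+=6.5708  v^+=-1.5894  a^+=-1.4193

a_post = -1.4193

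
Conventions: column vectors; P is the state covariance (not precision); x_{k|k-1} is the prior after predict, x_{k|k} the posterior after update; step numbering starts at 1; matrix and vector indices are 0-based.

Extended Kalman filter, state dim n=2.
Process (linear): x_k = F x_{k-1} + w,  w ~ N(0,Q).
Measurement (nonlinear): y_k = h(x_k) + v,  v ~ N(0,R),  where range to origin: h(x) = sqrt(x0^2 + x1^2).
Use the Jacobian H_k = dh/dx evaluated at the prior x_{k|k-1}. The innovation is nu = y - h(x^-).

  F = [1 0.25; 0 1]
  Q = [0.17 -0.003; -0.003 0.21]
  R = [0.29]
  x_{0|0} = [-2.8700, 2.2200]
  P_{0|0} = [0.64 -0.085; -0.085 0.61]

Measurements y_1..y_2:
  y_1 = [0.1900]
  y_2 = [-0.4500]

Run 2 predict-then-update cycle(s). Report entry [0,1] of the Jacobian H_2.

step 1: x^-=[-2.3150, 2.2200]  P^-=[0.8056 0.0645; 0.0645 0.8200]  H_jac=[-0.7218 0.6921]  S=[1.0381]  K=[-0.5171; 0.5019]  nu=[-3.0174]  x^+=[-0.7546, 0.7056]  P^+=[0.5280 0.3339; 0.3339 0.5585]
step 2: x^-=[-0.5782, 0.7056]  P^-=[0.8999 0.4706; 0.4706 0.7685]  H_jac=[-0.6338 0.7735]  S=[0.6499]  K=[-0.3176; 0.4557]  nu=[-1.3622]  x^+=[-0.1455, 0.0848]  P^+=[0.8343 0.5646; 0.5646 0.6335]

H_jac[0,1] = 0.7735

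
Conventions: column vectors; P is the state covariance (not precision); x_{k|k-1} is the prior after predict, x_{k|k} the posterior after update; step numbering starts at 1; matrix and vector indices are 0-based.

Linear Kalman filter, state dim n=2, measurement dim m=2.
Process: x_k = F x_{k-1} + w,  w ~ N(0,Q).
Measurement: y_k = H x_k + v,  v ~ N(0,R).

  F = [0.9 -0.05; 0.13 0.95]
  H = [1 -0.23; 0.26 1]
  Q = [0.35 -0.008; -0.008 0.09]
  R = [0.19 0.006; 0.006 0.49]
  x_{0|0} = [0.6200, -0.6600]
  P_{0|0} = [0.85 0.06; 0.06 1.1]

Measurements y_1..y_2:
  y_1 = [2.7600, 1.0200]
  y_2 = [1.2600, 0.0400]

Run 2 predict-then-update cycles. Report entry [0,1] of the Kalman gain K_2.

K[0,1] = 0.1157

step 1: x^-=[0.5910, -0.5464]  P^-=[1.0358 0.0901; 0.0901 1.1119]  S=[1.2432 0.1043; 0.1043 1.7188]  K=[0.8031 0.1604; -0.1896 0.6721]  nu=[2.0433, 1.4127]  x^+=[2.4585, 0.0156]  P^+=[0.1630 0.0410; 0.0410 0.3175]
step 2: x^-=[2.2119, 0.3344]  P^-=[0.4791 0.0308; 0.0308 0.3894]  S=[0.6755 0.0700; 0.0700 0.9278]  K=[0.6868 0.1157; -0.1324 0.4383]  nu=[-0.8750, -0.8695]  x^+=[1.5104, 0.0691]  P^+=[0.1370 0.0252; 0.0252 0.2074]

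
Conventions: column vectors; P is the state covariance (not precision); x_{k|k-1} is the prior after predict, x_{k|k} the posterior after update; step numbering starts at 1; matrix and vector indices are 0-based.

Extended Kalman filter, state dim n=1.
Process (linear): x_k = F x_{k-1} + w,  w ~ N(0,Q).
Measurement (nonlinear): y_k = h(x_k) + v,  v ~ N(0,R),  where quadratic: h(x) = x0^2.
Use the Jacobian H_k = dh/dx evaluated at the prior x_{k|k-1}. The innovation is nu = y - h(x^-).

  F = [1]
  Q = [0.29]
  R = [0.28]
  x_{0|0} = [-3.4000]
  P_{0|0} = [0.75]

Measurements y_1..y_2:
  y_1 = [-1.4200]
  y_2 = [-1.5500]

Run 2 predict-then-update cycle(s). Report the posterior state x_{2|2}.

x_post = [-0.3554]

step 1: x^-=[-3.4000]  P^-=[1.0400]  H_jac=[-6.8000]  S=[48.3696]  K=[-0.1462]  nu=[-12.9800]  x^+=[-1.5022]  P^+=[0.0060]
step 2: x^-=[-1.5022]  P^-=[0.2960]  H_jac=[-3.0045]  S=[2.9521]  K=[-0.3013]  nu=[-3.8067]  x^+=[-0.3554]  P^+=[0.0281]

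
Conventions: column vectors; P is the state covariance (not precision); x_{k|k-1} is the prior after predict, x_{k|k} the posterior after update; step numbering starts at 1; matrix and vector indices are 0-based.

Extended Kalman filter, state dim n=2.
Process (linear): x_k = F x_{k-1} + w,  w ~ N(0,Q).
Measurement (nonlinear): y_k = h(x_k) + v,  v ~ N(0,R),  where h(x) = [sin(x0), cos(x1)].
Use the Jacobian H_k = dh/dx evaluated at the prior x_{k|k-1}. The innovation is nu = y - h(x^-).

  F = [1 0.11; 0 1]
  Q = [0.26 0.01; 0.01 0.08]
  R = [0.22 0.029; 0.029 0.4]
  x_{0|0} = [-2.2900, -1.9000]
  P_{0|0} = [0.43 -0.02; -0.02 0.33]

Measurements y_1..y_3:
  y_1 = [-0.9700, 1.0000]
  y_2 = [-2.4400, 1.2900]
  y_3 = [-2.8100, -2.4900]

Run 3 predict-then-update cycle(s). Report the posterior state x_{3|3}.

x_post = [-2.4285, -1.8193]

step 1: x^-=[-2.4990, -1.9000]  P^-=[0.6896 0.0263; 0.0263 0.4100]  H_jac=[-0.8005 0.0000; 0.0000 0.9463]  S=[0.6619 0.0091; 0.0091 0.7671]  K=[-0.8346 0.0423; -0.0387 0.5062]  nu=[-0.3707, 1.3233]  x^+=[-2.1336, -1.2158]  P^+=[0.2278 -0.0077; -0.0077 0.2128]
step 2: x^-=[-2.2673, -1.2158]  P^-=[0.4887 0.0257; 0.0257 0.2928]  H_jac=[-0.6416 0.0000; 0.0000 0.9376]  S=[0.4212 0.0135; 0.0135 0.6574]  K=[-0.7461 0.0520; -0.0526 0.4187]  nu=[-1.6729, 0.9424]  x^+=[-0.9701, -0.7332]  P^+=[0.2535 -0.0009; -0.0009 0.1770]
step 3: x^-=[-1.0507, -0.7332]  P^-=[0.5155 0.0286; 0.0286 0.2570]  H_jac=[0.4970 0.0000; 0.0000 0.6692]  S=[0.3473 0.0385; 0.0385 0.5151]  K=[0.7396 -0.0181; 0.0039 0.3336]  nu=[-1.9422, -3.2330]  x^+=[-2.4285, -1.8193]  P^+=[0.3264 0.0212; 0.0212 0.1996]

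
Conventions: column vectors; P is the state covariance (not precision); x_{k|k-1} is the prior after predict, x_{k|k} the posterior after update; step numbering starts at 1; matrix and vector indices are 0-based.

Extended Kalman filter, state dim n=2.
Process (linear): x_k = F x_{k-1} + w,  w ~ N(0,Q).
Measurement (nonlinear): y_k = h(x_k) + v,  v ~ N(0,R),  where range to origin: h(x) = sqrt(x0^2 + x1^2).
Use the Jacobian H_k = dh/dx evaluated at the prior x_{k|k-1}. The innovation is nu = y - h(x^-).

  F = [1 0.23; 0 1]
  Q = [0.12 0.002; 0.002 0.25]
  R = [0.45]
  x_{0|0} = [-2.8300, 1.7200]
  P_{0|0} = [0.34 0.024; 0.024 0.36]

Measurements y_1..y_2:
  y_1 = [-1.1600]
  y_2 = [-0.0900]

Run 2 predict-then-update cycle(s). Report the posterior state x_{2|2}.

step 1: x^-=[-2.4344, 1.7200]  P^-=[0.4901 0.1088; 0.1088 0.6100]  H_jac=[-0.8167 0.5770]  S=[0.8775]  K=[-0.3846; 0.2999]  nu=[-4.1407]  x^+=[-0.8419, 0.4783]  P^+=[0.3603 0.2100; 0.2100 0.5311]
step 2: x^-=[-0.7319, 0.4783]  P^-=[0.6050 0.3342; 0.3342 0.7811]  H_jac=[-0.8371 0.5470]  S=[0.8016]  K=[-0.4037; 0.1841]  nu=[-0.9643]  x^+=[-0.3426, 0.3008]  P^+=[0.4743 0.3937; 0.3937 0.7539]

x_post = [-0.3426, 0.3008]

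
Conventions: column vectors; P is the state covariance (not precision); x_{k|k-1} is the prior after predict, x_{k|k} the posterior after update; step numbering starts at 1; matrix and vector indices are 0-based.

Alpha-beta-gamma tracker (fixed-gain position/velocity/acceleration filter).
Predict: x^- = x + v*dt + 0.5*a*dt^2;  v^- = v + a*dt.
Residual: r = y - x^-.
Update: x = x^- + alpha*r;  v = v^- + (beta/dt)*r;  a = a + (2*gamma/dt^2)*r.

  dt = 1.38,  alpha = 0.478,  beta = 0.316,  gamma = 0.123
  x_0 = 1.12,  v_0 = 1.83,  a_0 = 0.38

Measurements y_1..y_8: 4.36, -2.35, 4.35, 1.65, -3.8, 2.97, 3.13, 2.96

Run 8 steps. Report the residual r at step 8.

resid = 3.6573

step 1: x_pred=4.0072  r=0.3528  x^+=4.1759  v^+=2.4352  a^+=0.4256
step 2: x_pred=7.9416  r=-10.2916  x^+=3.0222  v^+=0.6658  a^+=-0.9038
step 3: x_pred=3.0804  r=1.2696  x^+=3.6873  v^+=-0.2908  a^+=-0.7399
step 4: x_pred=2.5815  r=-0.9315  x^+=2.1363  v^+=-1.5251  a^+=-0.8602
step 5: x_pred=-0.7874  r=-3.0126  x^+=-2.2274  v^+=-3.4020  a^+=-1.2493
step 6: x_pred=-8.1118  r=11.0818  x^+=-2.8147  v^+=-2.5885  a^+=0.1821
step 7: x_pred=-6.2133  r=9.3433  x^+=-1.7472  v^+=-0.1976  a^+=1.3891
step 8: x_pred=-0.6973  r=3.6573  x^+=1.0509  v^+=2.5567  a^+=1.8615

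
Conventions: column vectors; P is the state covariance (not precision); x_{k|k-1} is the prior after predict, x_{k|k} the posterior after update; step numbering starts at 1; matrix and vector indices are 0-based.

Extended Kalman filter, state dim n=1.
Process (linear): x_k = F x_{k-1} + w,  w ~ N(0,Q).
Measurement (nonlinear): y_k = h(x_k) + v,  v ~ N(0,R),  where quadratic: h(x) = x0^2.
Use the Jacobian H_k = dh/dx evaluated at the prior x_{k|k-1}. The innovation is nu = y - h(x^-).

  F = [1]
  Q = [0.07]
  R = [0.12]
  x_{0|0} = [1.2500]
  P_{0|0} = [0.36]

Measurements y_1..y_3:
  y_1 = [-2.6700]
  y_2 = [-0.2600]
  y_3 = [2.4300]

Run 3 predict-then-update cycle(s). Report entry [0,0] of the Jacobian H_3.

H_jac[0,0] = -0.4324

step 1: x^-=[1.2500]  P^-=[0.4300]  H_jac=[2.5000]  S=[2.8075]  K=[0.3829]  nu=[-4.2325]  x^+=[-0.3706]  P^+=[0.0184]
step 2: x^-=[-0.3706]  P^-=[0.0884]  H_jac=[-0.7413]  S=[0.1686]  K=[-0.3887]  nu=[-0.3974]  x^+=[-0.2162]  P^+=[0.0629]
step 3: x^-=[-0.2162]  P^-=[0.1329]  H_jac=[-0.4324]  S=[0.1449]  K=[-0.3968]  nu=[2.3833]  x^+=[-1.1618]  P^+=[0.1101]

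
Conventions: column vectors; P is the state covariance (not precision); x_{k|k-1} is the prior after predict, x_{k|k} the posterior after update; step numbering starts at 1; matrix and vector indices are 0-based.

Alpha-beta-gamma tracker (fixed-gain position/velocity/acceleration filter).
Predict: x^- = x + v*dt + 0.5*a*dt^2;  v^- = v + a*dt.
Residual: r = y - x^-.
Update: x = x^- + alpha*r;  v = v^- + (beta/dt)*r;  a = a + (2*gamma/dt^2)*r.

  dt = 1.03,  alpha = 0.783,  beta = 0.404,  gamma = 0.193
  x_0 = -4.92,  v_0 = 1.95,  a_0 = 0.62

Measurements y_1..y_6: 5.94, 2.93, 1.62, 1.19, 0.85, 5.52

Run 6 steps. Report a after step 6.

a_post = 1.3405

step 1: x_pred=-2.5826  r=8.5226  x^+=4.0906  v^+=5.9315  a^+=3.7209
step 2: x_pred=12.1737  r=-9.2437  x^+=4.9359  v^+=6.1383  a^+=0.3576
step 3: x_pred=11.4480  r=-9.8280  x^+=3.7527  v^+=2.6518  a^+=-3.2182
step 4: x_pred=4.7769  r=-3.5869  x^+=1.9684  v^+=-2.0699  a^+=-4.5233
step 5: x_pred=-2.5630  r=3.4130  x^+=0.1094  v^+=-5.3902  a^+=-3.2815
step 6: x_pred=-7.1832  r=12.7032  x^+=2.7634  v^+=-3.7875  a^+=1.3405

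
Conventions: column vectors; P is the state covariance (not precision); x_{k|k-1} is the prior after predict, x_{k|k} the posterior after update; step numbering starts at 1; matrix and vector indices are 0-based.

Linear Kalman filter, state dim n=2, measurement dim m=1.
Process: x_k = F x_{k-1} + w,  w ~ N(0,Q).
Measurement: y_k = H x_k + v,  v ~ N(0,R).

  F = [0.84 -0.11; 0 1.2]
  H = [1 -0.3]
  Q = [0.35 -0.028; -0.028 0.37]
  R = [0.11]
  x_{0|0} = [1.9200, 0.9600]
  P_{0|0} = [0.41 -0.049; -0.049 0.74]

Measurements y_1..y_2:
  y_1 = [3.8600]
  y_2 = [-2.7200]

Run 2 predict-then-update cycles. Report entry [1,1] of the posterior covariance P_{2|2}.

step 1: x^-=[1.5072, 1.1520]  P^-=[0.6573 -0.1751; -0.1751 1.4356]  S=[1.0016]  K=[0.7087; -0.6048]  nu=[2.6984]  x^+=[3.4196, -0.4800]  P^+=[0.1542 0.2542; 0.2542 1.0692]
step 2: x^-=[2.9253, -0.5760]  P^-=[0.4248 0.0871; 0.0871 1.9097]  S=[0.6544]  K=[0.6092; -0.7424]  nu=[-5.8181]  x^+=[-0.6191, 3.7430]  P^+=[0.1819 0.3831; 0.3831 1.5491]

P_post[1,1] = 1.5491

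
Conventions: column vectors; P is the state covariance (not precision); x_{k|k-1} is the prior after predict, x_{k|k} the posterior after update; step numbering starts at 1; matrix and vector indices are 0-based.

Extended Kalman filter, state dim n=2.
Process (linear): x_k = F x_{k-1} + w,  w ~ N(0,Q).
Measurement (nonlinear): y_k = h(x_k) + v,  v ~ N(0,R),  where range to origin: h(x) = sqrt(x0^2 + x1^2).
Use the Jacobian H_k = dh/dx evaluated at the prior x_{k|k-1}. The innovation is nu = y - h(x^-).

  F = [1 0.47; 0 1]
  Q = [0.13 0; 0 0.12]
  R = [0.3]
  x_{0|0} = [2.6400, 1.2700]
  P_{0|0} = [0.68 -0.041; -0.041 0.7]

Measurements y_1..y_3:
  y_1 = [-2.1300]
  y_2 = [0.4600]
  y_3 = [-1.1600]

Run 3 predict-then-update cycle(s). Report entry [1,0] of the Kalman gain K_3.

K[1,0] = -0.3638

step 1: x^-=[3.2369, 1.2700]  P^-=[0.9261 0.2880; 0.2880 0.8200]  H_jac=[0.9309 0.3652]  S=[1.4078]  K=[0.6871; 0.4032]  nu=[-5.6071]  x^+=[-0.6158, -0.9907]  P^+=[0.2615 -0.1020; -0.1020 0.5911]
step 2: x^-=[-1.0814, -0.9907]  P^-=[0.4262 0.1758; 0.1758 0.7111]  H_jac=[-0.7374 -0.6755]  S=[1.0314]  K=[-0.4198; -0.5915]  nu=[-1.0067]  x^+=[-0.6588, -0.3953]  P^+=[0.2444 -0.0803; -0.0803 0.3503]
step 3: x^-=[-0.8446, -0.3953]  P^-=[0.3763 0.0844; 0.0844 0.4703]  H_jac=[-0.9057 -0.4239]  S=[0.7580]  K=[-0.4968; -0.3638]  nu=[-2.0925]  x^+=[0.1950, 0.3661]  P^+=[0.1892 -0.0526; -0.0526 0.3700]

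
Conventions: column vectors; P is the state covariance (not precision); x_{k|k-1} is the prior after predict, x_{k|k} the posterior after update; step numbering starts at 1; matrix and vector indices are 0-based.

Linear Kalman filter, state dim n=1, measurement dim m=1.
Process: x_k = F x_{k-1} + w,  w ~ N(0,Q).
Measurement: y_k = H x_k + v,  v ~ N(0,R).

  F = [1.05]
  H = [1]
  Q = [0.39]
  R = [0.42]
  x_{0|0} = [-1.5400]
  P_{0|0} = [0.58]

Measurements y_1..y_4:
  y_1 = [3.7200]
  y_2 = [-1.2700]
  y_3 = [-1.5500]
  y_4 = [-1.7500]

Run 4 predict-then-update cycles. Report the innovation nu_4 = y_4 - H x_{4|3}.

step 1: x^-=[-1.6170]  P^-=[1.0294]  S=[1.4494]  K=[0.7102]  nu=[5.3370]  x^+=[2.1735]  P^+=[0.2983]
step 2: x^-=[2.2822]  P^-=[0.7189]  S=[1.1389]  K=[0.6312]  nu=[-3.5522]  x^+=[0.0400]  P^+=[0.2651]
step 3: x^-=[0.0420]  P^-=[0.6823]  S=[1.1023]  K=[0.6190]  nu=[-1.5920]  x^+=[-0.9434]  P^+=[0.2600]
step 4: x^-=[-0.9906]  P^-=[0.6766]  S=[1.0966]  K=[0.6170]  nu=[-0.7594]  x^+=[-1.4591]  P^+=[0.2591]

innov = [-0.7594]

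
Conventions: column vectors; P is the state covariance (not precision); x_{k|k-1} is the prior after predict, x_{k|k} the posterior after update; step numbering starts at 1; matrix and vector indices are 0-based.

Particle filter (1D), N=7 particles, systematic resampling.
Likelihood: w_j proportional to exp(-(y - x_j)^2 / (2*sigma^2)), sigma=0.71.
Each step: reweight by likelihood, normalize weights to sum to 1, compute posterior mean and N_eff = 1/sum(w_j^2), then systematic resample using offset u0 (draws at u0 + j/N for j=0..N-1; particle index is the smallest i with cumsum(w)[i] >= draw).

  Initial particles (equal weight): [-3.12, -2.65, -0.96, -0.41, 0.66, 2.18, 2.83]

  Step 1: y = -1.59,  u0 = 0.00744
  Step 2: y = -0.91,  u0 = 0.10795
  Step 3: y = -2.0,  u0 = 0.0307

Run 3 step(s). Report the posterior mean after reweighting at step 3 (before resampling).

post_mean = -0.9122

step 1: w=[0.0722, 0.2415, 0.4965, 0.1850, 0.0049, 0.0000, 0.0000]  mean=-1.4145  Neff=2.9047  idx=[0, 1, 1, 2, 2, 2, 3]
step 2: w=[0.0020, 0.0128, 0.0128, 0.2571, 0.2571, 0.2571, 0.2011]  mean=-0.8970  Neff=4.1830  idx=[3, 3, 4, 4, 5, 6, 6]
step 3: w=[0.1826, 0.1826, 0.1826, 0.1826, 0.1826, 0.0435, 0.0435]  mean=-0.9122  Neff=5.8650  idx=[0, 0, 1, 2, 3, 4, 4]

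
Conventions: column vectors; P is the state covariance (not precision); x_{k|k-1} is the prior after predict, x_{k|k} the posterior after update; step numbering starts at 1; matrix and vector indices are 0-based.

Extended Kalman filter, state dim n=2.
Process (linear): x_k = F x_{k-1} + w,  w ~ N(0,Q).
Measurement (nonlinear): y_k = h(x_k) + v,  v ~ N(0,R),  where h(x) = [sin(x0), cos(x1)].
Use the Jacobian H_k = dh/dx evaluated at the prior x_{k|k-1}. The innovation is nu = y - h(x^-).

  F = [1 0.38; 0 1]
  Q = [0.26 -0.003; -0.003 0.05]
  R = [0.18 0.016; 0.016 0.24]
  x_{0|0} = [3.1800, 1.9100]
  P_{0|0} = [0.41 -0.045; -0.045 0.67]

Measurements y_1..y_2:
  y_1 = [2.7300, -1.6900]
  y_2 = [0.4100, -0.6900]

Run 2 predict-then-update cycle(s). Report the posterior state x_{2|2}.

step 1: x^-=[3.9058, 1.9100]  P^-=[0.7325 0.2066; 0.2066 0.7200]  H_jac=[-0.7219 0.0000; 0.0000 -0.9430]  S=[0.5618 0.1567; 0.1567 0.8803]  K=[-0.9256 -0.0566; -0.0530 -0.7619]  nu=[3.4220, -1.3573]  x^+=[0.8154, 2.7625]  P^+=[0.2320 0.0301; 0.0301 0.1948]
step 2: x^-=[1.8651, 2.7625]  P^-=[0.5430 0.1011; 0.1011 0.2448]  H_jac=[-0.2901 0.0000; 0.0000 -0.3701]  S=[0.2257 0.0269; 0.0269 0.2735]  K=[-0.6897 -0.0691; -0.0916 -0.3222]  nu=[-0.5470, 0.2390]  x^+=[2.2259, 2.7357]  P^+=[0.4318 0.0746; 0.0746 0.2129]

x_post = [2.2259, 2.7357]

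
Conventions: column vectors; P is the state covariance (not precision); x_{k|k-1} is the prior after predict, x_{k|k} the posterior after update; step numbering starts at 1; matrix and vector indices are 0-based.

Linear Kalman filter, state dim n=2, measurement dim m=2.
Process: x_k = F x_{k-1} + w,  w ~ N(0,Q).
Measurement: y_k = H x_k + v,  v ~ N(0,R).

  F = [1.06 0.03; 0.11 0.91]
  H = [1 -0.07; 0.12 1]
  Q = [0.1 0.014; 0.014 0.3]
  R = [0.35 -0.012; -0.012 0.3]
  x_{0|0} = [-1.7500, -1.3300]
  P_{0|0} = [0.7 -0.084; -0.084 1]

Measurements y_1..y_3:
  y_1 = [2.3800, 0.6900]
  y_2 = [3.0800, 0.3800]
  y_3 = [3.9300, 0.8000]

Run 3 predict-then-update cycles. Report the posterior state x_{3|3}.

step 1: x^-=[-1.8949, -1.4028]  P^-=[0.8821 0.0416; 0.0416 1.1198]  S=[1.2317 0.0567; 0.0567 1.4424]  K=[0.7103 0.0743; -0.0659 0.7823]  nu=[4.1767, 2.3202]  x^+=[1.2443, 0.1372]  P^+=[0.2466 -0.0158; -0.0158 0.2374]
step 2: x^-=[1.3231, 0.2617]  P^-=[0.3763 0.0339; 0.0339 0.4964]  S=[0.7240 0.0320; 0.0320 0.8100]  K=[0.5131 0.0773; -0.0285 0.6190]  nu=[1.7752, -0.0405]  x^+=[2.2308, 0.1860]  P^+=[0.1783 -0.0044; -0.0044 0.1866]
step 3: x^-=[2.3702, 0.4146]  P^-=[0.3003 0.0357; 0.0357 0.4558]  S=[0.6475 0.0275; 0.0275 0.7687]  K=[0.4566 0.0769; -0.0196 0.5992]  nu=[1.5888, 0.1009]  x^+=[3.1034, 0.4439]  P^+=[0.1588 -0.0015; -0.0015 0.1802]

x_post = [3.1034, 0.4439]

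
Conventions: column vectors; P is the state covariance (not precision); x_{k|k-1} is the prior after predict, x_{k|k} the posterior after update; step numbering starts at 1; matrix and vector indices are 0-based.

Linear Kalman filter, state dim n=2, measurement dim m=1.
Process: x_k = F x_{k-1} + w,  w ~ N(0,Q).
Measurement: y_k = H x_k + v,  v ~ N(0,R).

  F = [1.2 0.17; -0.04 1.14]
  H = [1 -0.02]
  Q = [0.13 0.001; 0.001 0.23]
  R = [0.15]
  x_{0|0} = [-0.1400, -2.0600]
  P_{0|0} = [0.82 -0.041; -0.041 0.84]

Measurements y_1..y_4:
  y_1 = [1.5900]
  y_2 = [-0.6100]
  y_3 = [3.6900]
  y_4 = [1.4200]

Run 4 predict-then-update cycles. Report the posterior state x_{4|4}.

x_post = [1.7711, -1.9796]

step 1: x^-=[-0.5182, -2.3428]  P^-=[1.3183 0.0686; 0.0686 1.3267]  S=[1.4661]  K=[0.8983; 0.0287]  nu=[2.0613]  x^+=[1.3334, -2.2836]  P^+=[0.1354 0.0308; 0.0308 1.3255]
step 2: x^-=[1.2119, -2.6567]  P^-=[0.3758 0.2933; 0.2933 1.9500]  S=[0.5148]  K=[0.7185; 0.4940]  nu=[-1.8750]  x^+=[-0.1354, -3.5829]  P^+=[0.1100 0.1106; 0.1106 1.8244]
step 3: x^-=[-0.7715, -4.0791]  P^-=[0.3862 0.4998; 0.4998 2.5911]  S=[0.5173]  K=[0.7273; 0.8661]  nu=[4.3800]  x^+=[2.4142, -0.2858]  P^+=[0.1126 0.1740; 0.1740 2.2031]
step 4: x^-=[2.8484, -0.4223]  P^-=[0.4268 0.6594; 0.6594 3.0774]  S=[0.5516]  K=[0.7497; 1.0837]  nu=[-1.4369]  x^+=[1.7711, -1.9796]  P^+=[0.1167 0.2112; 0.2112 2.4296]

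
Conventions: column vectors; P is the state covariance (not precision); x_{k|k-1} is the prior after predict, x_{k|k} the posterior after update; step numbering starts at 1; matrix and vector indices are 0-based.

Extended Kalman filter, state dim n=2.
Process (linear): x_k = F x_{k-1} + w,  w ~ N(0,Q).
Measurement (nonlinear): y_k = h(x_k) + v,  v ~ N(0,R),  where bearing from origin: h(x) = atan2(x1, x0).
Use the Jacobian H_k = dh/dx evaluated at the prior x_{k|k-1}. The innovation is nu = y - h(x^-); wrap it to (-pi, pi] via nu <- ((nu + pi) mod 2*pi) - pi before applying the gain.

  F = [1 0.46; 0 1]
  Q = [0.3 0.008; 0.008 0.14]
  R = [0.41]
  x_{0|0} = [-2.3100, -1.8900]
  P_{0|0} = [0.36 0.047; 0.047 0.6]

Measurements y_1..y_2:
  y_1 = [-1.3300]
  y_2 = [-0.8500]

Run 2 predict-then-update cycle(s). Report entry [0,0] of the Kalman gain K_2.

step 1: x^-=[-3.1794, -1.8900]  P^-=[0.8302 0.3310; 0.3310 0.7400]  H_jac=[0.1382 -0.2324]  S=[0.4446]  K=[0.0850; -0.2840]  nu=[1.2753]  x^+=[-3.0711, -2.2522]  P^+=[0.8270 0.3417; 0.3417 0.7041]
step 2: x^-=[-4.1070, -2.2522]  P^-=[1.5904 0.6736; 0.6736 0.8441]  H_jac=[0.1027 -0.1872]  S=[0.4304]  K=[0.0863; -0.2065]  nu=[1.7900]  x^+=[-3.9526, -2.6217]  P^+=[1.5872 0.6813; 0.6813 0.8258]

K[0,0] = 0.0863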